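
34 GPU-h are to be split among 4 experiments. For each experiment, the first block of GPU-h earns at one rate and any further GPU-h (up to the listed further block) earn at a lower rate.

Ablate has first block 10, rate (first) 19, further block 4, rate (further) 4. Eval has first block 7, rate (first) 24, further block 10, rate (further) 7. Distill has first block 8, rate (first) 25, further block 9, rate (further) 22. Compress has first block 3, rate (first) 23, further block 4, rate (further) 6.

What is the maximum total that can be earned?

Order all 8 blocks by rate: Distill/tier1 25 > Eval/tier1 24 > Compress/tier1 23 > Distill/tier2 22 > Ablate/tier1 19 > Eval/tier2 7 > Compress/tier2 6 > Ablate/tier2 4.
Fill Distill tier1 block (8 at 25) — 26 left.
Eval/tier1 (24): +7 — 19 left.
Fill Compress tier1 block (3 at 23) — 16 left.
Distill/tier2 (22): +9 — 7 left.
Ablate/tier1: +7 of 10 at 19; pool empty.
Total = 25×8 + 24×7 + 23×3 + 22×9 + 19×7 = 768.

768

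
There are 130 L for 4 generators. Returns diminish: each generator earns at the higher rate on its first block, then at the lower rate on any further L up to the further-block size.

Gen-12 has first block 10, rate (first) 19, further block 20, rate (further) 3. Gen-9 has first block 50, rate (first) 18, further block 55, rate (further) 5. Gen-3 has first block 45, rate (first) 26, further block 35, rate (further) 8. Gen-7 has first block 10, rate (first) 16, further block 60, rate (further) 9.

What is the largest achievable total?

2555

Treat each block as its own option and order by rate: Gen-3/tier1 26 > Gen-12/tier1 19 > Gen-9/tier1 18 > Gen-7/tier1 16 > Gen-7/tier2 9 > Gen-3/tier2 8 > Gen-9/tier2 5 > Gen-12/tier2 3.
Fill Gen-3 tier1 block (45 at 26) → 85 left.
Fill Gen-12 tier1 block (10 at 19) → 75 left.
Fill Gen-9 tier1 block (50 at 18) → 25 left.
Gen-7/tier1 (16): +10 → 15 left.
15 remain; put them into Gen-7 tier2 at 9.
Total = 26×45 + 19×10 + 18×50 + 16×10 + 9×15 = 2555.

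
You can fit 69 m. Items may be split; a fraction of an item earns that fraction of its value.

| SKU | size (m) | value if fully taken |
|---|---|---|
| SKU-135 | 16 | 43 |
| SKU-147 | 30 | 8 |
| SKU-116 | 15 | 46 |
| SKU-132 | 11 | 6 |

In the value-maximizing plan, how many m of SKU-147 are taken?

Best value per unit of size first: SKU-116 46/15≈3.07, SKU-135 43/16≈2.69, SKU-132 6/11≈0.545, SKU-147 8/30≈0.267.
All 15 m of SKU-116 fit (value 46) → 54 remain.
All 16 m of SKU-135 fit (value 43) → 38 remain.
SKU-132: take in full, 11 m for value 6 → 27 left.
Only 27 m remain; take 27/30 of SKU-147 for value 8×27/30 = 7.2.

27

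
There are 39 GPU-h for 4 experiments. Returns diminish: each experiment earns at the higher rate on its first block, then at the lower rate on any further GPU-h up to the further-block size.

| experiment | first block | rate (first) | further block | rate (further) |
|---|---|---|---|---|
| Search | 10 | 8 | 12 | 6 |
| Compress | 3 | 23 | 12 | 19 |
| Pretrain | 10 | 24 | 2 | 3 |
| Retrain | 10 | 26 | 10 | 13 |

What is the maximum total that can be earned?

849

Order all 8 blocks by rate: Retrain/first 26 > Pretrain/first 24 > Compress/first 23 > Compress/second 19 > Retrain/second 13 > Search/first 8 > Search/second 6 > Pretrain/second 3.
Retrain/first (26): +10 — 29 left.
Pretrain first at 24: fill all 10 — 19 left.
Compress first at 23: fill all 3 — 16 left.
Compress/second (19): +12 — 4 left.
Retrain second at 13: only 4 left, fill 4.
Total = 26×10 + 24×10 + 23×3 + 19×12 + 13×4 = 849.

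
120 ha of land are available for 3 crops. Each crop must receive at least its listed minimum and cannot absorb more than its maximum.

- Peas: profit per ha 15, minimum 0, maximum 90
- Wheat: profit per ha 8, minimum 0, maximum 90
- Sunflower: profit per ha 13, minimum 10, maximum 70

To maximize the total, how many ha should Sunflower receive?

Meeting every minimum uses 0+0+10 = 10 ha, leaving 110.
Order the crops by profit per ha: Peas 15 > Sunflower 13 > Wheat 8.
Peas: +90 to 90 (cap) → 20 left.
Only 20 left; Sunflower takes them to reach 30.

30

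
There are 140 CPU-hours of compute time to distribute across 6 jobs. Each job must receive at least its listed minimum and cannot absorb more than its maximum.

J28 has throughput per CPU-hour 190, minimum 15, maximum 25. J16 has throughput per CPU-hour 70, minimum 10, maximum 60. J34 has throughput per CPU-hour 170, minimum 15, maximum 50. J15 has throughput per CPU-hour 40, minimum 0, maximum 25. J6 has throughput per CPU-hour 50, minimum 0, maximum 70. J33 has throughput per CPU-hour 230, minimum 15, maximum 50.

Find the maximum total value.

Meeting every minimum uses 15+10+15+0+0+15 = 55 CPU-hours, leaving 85.
Order the jobs by throughput per CPU-hour: J33 230 > J28 190 > J34 170 > J16 70 > J6 50 > J15 40.
Give J33 35 more to hit its cap of 50 → 50 left.
J28: +10 to 25 (cap) → 40 left.
Give J34 35 more to hit its cap of 50 → 5 left.
Only 5 left; J16 takes them to reach 15.
Total = 190×25 + 70×15 + 170×50 + 230×50 = 25800.

25800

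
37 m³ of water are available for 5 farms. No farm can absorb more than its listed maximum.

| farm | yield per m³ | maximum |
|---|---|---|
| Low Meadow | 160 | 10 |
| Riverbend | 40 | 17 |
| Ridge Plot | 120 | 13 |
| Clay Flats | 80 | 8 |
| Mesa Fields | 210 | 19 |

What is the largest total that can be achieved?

6550

Order the farms by yield per m³: Mesa Fields 210 > Low Meadow 160 > Ridge Plot 120 > Clay Flats 80 > Riverbend 40.
Give Mesa Fields 19 to hit its cap of 19 → 18 left.
Low Meadow: +10 to 10 (cap) → 8 left.
Only 8 left; Ridge Plot takes them to reach 8.
Total = 160×10 + 120×8 + 210×19 = 6550.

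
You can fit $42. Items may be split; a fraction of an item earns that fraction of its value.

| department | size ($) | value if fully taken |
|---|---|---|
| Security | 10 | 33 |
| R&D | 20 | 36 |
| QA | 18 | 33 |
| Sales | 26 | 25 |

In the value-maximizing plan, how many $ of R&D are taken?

Sort by value density: Security 33/10≈3.3, QA 33/18≈1.83, R&D 36/20≈1.8, Sales 25/26≈0.962.
Security: take in full, 10 $ for value 33 — 32 left.
QA: take in full, 18 $ for value 33 — 14 left.
14 $ left: a 14/20 share of R&D gives 36×14/20 = 25.2.

14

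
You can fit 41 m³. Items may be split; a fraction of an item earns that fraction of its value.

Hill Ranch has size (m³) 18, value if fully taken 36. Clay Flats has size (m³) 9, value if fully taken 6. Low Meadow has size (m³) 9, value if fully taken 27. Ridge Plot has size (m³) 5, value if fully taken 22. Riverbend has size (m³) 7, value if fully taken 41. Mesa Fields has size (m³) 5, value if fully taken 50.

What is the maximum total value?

170

Rank by value-to-size ratio: Mesa Fields 50/5≈10, Riverbend 41/7≈5.86, Ridge Plot 22/5≈4.4, Low Meadow 27/9≈3, Hill Ranch 36/18≈2, Clay Flats 6/9≈0.667.
Take all of Mesa Fields (5 m³, value 50) ; 36 m³ left.
All 7 m³ of Riverbend fit (value 41) ; 29 remain.
Ridge Plot: take in full, 5 m³ for value 22 ; 24 left.
Low Meadow: take in full, 9 m³ for value 27 ; 15 left.
Fill the last 15 m³ with part of Hill Ranch: 15/18 of it earns 30.
Total value = 170.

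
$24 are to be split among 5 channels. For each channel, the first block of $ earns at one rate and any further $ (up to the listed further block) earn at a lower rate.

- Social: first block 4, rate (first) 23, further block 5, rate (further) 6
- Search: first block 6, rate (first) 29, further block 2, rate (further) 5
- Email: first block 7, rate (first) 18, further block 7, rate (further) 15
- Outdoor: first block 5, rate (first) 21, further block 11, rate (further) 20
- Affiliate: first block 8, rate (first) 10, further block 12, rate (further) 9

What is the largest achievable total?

Order all 10 blocks by rate: Search/tier1 29 > Social/tier1 23 > Outdoor/tier1 21 > Outdoor/tier2 20 > Email/tier1 18 > Email/tier2 15 > Affiliate/tier1 10 > Affiliate/tier2 9 > Social/tier2 6 > Search/tier2 5.
Fill Search tier1 block (6 at 29) — 18 left.
Social tier1 at 23: fill all 4 — 14 left.
Outdoor tier1 at 21: fill all 5 — 9 left.
Outdoor/tier2: +9 of 11 at 20; pool empty.
Total = 29×6 + 23×4 + 21×5 + 20×9 = 551.

551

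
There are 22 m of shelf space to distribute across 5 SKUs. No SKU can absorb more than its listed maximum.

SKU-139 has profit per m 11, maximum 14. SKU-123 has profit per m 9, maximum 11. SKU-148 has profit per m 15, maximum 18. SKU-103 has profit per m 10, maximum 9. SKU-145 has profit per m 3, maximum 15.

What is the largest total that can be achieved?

314

Rank by profit per m: SKU-148 15 > SKU-139 11 > SKU-103 10 > SKU-123 9 > SKU-145 3.
SKU-148: +18 to 18 (cap) ; 4 left.
Only 4 left; SKU-139 takes them to reach 4.
Total = 11×4 + 15×18 = 314.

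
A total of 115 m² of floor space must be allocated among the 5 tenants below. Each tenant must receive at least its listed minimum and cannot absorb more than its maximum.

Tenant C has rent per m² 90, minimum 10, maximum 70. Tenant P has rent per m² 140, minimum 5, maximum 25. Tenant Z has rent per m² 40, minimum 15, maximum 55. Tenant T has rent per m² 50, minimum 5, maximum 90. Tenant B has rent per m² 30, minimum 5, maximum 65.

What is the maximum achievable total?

Meeting every minimum uses 10+5+15+5+5 = 40 m², leaving 75.
Highest rent per m² first: Tenant P 140 > Tenant C 90 > Tenant T 50 > Tenant Z 40 > Tenant B 30.
Tenant P: +20 to 25 (cap) — 55 left.
Tenant C: +55 (room for 60) → 65. Pool exhausted.
Total = 90×65 + 140×25 + 40×15 + 50×5 + 30×5 = 10350.

10350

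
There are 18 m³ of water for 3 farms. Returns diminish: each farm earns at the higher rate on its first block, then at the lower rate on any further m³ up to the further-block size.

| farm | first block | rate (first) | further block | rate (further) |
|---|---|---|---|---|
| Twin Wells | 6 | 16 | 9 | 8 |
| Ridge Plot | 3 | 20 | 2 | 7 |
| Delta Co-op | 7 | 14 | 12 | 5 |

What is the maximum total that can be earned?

270

Order all 6 blocks by rate: Ridge Plot/first 20 > Twin Wells/first 16 > Delta Co-op/first 14 > Twin Wells/second 8 > Ridge Plot/second 7 > Delta Co-op/second 5.
Ridge Plot first at 20: fill all 3 → 15 left.
Twin Wells first at 16: fill all 6 → 9 left.
Fill Delta Co-op first block (7 at 14) → 2 left.
2 remain; put them into Twin Wells second at 8.
Total = 20×3 + 16×6 + 14×7 + 8×2 = 270.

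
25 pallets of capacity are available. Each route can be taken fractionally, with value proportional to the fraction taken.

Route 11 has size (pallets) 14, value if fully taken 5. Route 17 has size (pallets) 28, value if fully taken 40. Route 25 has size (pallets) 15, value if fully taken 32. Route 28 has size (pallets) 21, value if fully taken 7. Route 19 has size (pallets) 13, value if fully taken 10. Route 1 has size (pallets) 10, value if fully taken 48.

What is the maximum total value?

Sort by value density: Route 1 48/10≈4.8, Route 25 32/15≈2.13, Route 17 40/28≈1.43, Route 19 10/13≈0.769, Route 11 5/14≈0.357, Route 28 7/21≈0.333.
Route 1: take in full, 10 pallets for value 48 ; 15 left.
Take all of Route 25 (15 pallets, value 32) ; 0 pallets left.
Total value = 80.

80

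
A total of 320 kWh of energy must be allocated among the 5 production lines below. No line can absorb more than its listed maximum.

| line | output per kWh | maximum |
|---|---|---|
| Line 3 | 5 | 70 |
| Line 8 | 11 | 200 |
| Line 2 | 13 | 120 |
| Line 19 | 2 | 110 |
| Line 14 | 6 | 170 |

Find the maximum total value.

Rank by output per kWh: Line 2 13 > Line 8 11 > Line 14 6 > Line 3 5 > Line 19 2.
Give Line 2 120 to hit its cap of 120 ; 200 left.
Line 8: +200 to 200 (cap) ; 0 left.
Total = 11×200 + 13×120 = 3760.

3760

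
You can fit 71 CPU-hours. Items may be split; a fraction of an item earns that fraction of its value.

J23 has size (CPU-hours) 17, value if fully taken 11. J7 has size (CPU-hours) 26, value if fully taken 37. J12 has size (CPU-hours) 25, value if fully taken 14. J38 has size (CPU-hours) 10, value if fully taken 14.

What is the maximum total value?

72.08

Sort by value density: J7 37/26≈1.42, J38 14/10≈1.4, J23 11/17≈0.647, J12 14/25≈0.56.
J7: take in full, 26 CPU-hours for value 37 ; 45 left.
All 10 CPU-hours of J38 fit (value 14) ; 35 remain.
All 17 CPU-hours of J23 fit (value 11) ; 18 remain.
18 CPU-hours left: a 18/25 share of J12 gives 14×18/25 = 10.08.
Total value = 72.08.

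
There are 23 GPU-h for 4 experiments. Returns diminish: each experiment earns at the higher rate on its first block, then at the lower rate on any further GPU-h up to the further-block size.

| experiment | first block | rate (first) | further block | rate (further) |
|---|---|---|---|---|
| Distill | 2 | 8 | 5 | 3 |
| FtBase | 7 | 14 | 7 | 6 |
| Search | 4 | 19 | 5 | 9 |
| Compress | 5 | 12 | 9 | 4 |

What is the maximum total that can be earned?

295

Order all 8 blocks by rate: Search/T1 19 > FtBase/T1 14 > Compress/T1 12 > Search/T2 9 > Distill/T1 8 > FtBase/T2 6 > Compress/T2 4 > Distill/T2 3.
Fill Search T1 block (4 at 19) ; 19 left.
Fill FtBase T1 block (7 at 14) ; 12 left.
Compress T1 at 12: fill all 5 ; 7 left.
Fill Search T2 block (5 at 9) ; 2 left.
Distill T1 at 8: fill all 2 ; 0 left.
Total = 19×4 + 14×7 + 12×5 + 9×5 + 8×2 = 295.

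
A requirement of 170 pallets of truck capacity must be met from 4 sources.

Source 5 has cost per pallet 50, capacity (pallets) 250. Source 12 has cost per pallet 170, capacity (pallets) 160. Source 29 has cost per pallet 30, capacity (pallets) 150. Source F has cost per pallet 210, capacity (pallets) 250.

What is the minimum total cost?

5500

Use sources in increasing cost order.
Source 29 (30): use full 150 ; 20 pallets to go.
Source 5 at 50: take 20 of its 250 ; requirement met.
Source 12, Source F: unused.
Cost = 150×30 + 20×50 = 5500.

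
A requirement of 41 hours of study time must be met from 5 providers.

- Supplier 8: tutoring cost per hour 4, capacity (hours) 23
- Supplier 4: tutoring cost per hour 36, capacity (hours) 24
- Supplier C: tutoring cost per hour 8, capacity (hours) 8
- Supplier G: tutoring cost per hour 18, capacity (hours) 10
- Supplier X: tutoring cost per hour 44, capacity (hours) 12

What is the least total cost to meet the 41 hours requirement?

336

Use providers in increasing cost order.
Supplier 8 (4): use full 23 → 18 hours to go.
Supplier C at 8: take all 8 hours → 10 still needed.
Supplier G (18): use full 10 → 0 hours to go.
Supplier 4, Supplier X: unused.
Cost = 23×4 + 8×8 + 10×18 = 336.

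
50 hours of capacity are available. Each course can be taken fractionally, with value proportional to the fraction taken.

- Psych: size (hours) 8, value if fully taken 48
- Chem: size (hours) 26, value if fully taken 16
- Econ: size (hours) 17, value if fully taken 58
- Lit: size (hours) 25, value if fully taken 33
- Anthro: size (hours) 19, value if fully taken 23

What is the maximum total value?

Sort by value density: Psych 48/8≈6, Econ 58/17≈3.41, Lit 33/25≈1.32, Anthro 23/19≈1.21, Chem 16/26≈0.615.
Psych: take in full, 8 hours for value 48 → 42 left.
All 17 hours of Econ fit (value 58) → 25 remain.
All 25 hours of Lit fit (value 33) → 0 remain.
Total value = 139.

139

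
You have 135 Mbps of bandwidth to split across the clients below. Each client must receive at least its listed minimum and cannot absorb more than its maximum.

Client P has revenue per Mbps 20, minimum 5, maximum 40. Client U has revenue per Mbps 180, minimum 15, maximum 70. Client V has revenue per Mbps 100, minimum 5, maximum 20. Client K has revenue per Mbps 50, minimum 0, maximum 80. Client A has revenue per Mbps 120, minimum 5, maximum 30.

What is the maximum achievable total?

Meeting every minimum uses 5+15+5+0+5 = 30 Mbps, leaving 105.
Rank by revenue per Mbps: Client U 180 > Client A 120 > Client V 100 > Client K 50 > Client P 20.
Give Client U 55 more to hit its cap of 70 — 50 left.
Client A takes 25 more to reach its cap of 30 — 25 left.
Give Client V 15 more to hit its cap of 20 — 10 left.
Client K: +10 (room for 80) → 10. Pool exhausted.
Total = 20×5 + 180×70 + 100×20 + 50×10 + 120×30 = 18800.

18800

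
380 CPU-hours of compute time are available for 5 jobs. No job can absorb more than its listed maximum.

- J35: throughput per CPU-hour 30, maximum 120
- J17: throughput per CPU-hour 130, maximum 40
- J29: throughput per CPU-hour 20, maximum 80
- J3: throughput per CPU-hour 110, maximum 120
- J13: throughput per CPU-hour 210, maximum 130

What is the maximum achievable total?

Highest throughput per CPU-hour first: J13 210 > J17 130 > J3 110 > J35 30 > J29 20.
J13: +130 to 130 (cap) — 250 left.
J17: +40 to 40 (cap) — 210 left.
J3 takes 120 to reach its cap of 120 — 90 left.
Only 90 left; J35 takes them to reach 90.
Total = 30×90 + 130×40 + 110×120 + 210×130 = 48400.

48400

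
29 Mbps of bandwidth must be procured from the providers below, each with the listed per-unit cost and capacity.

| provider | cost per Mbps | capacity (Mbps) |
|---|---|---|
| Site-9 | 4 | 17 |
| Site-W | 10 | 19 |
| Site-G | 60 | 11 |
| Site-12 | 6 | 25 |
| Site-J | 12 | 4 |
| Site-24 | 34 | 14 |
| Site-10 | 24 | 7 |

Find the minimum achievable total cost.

140

Cheapest first:
Site-9 (4): use full 17 → 12 Mbps to go.
Take 12 from Site-12 at 6 to finish.
Site-W, Site-J, Site-10, Site-24, Site-G: unused.
Cost = 17×4 + 12×6 = 140.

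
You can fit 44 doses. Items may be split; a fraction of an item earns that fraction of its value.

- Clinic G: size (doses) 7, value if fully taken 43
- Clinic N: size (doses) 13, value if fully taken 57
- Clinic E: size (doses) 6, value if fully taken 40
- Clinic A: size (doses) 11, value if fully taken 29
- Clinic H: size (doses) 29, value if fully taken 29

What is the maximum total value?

176

Best value per unit of size first: Clinic E 40/6≈6.67, Clinic G 43/7≈6.14, Clinic N 57/13≈4.38, Clinic A 29/11≈2.64, Clinic H 29/29≈1.
All 6 doses of Clinic E fit (value 40) → 38 remain.
All 7 doses of Clinic G fit (value 43) → 31 remain.
Take all of Clinic N (13 doses, value 57) → 18 doses left.
Clinic A: take in full, 11 doses for value 29 → 7 left.
7 doses left: a 7/29 share of Clinic H gives 29×7/29 = 7.
Total value = 176.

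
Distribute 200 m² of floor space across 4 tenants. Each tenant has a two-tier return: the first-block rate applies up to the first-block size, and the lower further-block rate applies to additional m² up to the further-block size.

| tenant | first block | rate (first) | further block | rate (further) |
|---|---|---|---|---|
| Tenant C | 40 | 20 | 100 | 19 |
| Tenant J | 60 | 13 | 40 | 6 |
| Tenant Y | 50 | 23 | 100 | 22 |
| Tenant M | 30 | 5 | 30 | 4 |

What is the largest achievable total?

Rank every tier by rate: Tenant Y/tier1 23 > Tenant Y/tier2 22 > Tenant C/tier1 20 > Tenant C/tier2 19 > Tenant J/tier1 13 > Tenant J/tier2 6 > Tenant M/tier1 5 > Tenant M/tier2 4.
Fill Tenant Y tier1 block (50 at 23) — 150 left.
Fill Tenant Y tier2 block (100 at 22) — 50 left.
Tenant C tier1 at 20: fill all 40 — 10 left.
Tenant C/tier2: +10 of 100 at 19; pool empty.
Total = 23×50 + 22×100 + 20×40 + 19×10 = 4340.

4340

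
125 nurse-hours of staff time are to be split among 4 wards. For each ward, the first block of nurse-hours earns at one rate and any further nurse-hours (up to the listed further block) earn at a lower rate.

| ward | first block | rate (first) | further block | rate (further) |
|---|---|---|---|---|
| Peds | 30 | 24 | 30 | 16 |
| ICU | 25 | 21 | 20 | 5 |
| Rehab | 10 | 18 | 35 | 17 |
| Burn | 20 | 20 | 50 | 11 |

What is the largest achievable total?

Order all 8 blocks by rate: Peds/first 24 > ICU/first 21 > Burn/first 20 > Rehab/first 18 > Rehab/second 17 > Peds/second 16 > Burn/second 11 > ICU/second 5.
Peds first at 24: fill all 30 → 95 left.
ICU first at 21: fill all 25 → 70 left.
Burn/first (20): +20 → 50 left.
Fill Rehab first block (10 at 18) → 40 left.
Fill Rehab second block (35 at 17) → 5 left.
Peds/second: +5 of 30 at 16; pool empty.
Total = 24×30 + 21×25 + 20×20 + 18×10 + 17×35 + 16×5 = 2500.

2500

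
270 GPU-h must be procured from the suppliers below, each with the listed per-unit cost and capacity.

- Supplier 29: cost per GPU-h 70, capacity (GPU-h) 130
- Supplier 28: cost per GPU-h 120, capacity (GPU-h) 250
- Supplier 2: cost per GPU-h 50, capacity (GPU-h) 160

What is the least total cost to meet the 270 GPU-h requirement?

Use suppliers in increasing cost order.
Supplier 2 (50): use full 160 — 110 GPU-h to go.
Take 110 from Supplier 29 at 70 to finish.
Supplier 28: unused.
Cost = 160×50 + 110×70 = 15700.

15700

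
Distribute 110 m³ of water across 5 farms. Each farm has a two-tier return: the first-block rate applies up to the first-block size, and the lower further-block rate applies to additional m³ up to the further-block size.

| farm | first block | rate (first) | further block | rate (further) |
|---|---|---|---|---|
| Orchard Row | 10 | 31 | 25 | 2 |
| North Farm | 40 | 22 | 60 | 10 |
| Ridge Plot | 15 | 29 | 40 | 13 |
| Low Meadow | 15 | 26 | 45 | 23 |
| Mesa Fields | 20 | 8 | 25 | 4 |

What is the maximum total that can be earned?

2720

Rank every tier by rate: Orchard Row/T1 31 > Ridge Plot/T1 29 > Low Meadow/T1 26 > Low Meadow/T2 23 > North Farm/T1 22 > Ridge Plot/T2 13 > North Farm/T2 10 > Mesa Fields/T1 8 > Mesa Fields/T2 4 > Orchard Row/T2 2.
Fill Orchard Row T1 block (10 at 31) — 100 left.
Ridge Plot T1 at 29: fill all 15 — 85 left.
Low Meadow/T1 (26): +15 — 70 left.
Low Meadow T2 at 23: fill all 45 — 25 left.
25 remain; put them into North Farm T1 at 22.
Total = 31×10 + 29×15 + 26×15 + 23×45 + 22×25 = 2720.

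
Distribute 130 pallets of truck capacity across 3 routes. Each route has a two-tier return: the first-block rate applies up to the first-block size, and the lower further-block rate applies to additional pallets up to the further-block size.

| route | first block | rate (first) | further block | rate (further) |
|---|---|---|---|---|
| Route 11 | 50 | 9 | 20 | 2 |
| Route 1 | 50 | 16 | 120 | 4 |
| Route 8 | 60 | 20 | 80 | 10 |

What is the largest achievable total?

2200

Treat each block as its own option and order by rate: Route 8/first 20 > Route 1/first 16 > Route 8/second 10 > Route 11/first 9 > Route 1/second 4 > Route 11/second 2.
Route 8 first at 20: fill all 60 → 70 left.
Fill Route 1 first block (50 at 16) → 20 left.
20 remain; put them into Route 8 second at 10.
Total = 20×60 + 16×50 + 10×20 = 2200.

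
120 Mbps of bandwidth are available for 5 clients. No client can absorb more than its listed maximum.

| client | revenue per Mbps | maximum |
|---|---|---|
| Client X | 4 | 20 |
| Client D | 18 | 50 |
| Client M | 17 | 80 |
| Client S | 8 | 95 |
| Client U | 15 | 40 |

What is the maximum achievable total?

Rank by revenue per Mbps: Client D 18 > Client M 17 > Client U 15 > Client S 8 > Client X 4.
Client D: +50 to 50 (cap) ; 70 left.
Client M has room for 80 but only 70 remain, so it gets 70.
Total = 18×50 + 17×70 = 2090.

2090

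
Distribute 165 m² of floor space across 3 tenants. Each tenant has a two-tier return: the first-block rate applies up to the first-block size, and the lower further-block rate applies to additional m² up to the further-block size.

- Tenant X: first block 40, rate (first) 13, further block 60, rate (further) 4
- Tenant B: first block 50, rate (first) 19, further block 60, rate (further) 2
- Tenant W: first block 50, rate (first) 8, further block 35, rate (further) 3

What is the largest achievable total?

1970

Rank every tier by rate: Tenant B/tier1 19 > Tenant X/tier1 13 > Tenant W/tier1 8 > Tenant X/tier2 4 > Tenant W/tier2 3 > Tenant B/tier2 2.
Tenant B/tier1 (19): +50 ; 115 left.
Tenant X/tier1 (13): +40 ; 75 left.
Tenant W/tier1 (8): +50 ; 25 left.
Tenant X tier2 at 4: only 25 left, fill 25.
Total = 19×50 + 13×40 + 8×50 + 4×25 = 1970.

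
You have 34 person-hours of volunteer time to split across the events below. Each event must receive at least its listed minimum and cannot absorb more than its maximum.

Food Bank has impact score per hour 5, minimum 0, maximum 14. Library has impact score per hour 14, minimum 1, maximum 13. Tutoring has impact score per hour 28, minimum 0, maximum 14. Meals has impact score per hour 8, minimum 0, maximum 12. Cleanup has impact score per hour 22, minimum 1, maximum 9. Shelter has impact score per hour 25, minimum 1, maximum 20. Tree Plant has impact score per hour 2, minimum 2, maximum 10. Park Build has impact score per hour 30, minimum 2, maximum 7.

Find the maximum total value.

867

Meeting every minimum uses 0+1+0+0+1+1+2+2 = 7 person-hours, leaving 27.
Order the events by impact score per hour: Park Build 30 > Tutoring 28 > Shelter 25 > Cleanup 22 > Library 14 > Meals 8 > Food Bank 5 > Tree Plant 2.
Park Build: +5 to 7 (cap) — 22 left.
Tutoring: +14 to 14 (cap) — 8 left.
Only 8 left; Shelter takes them to reach 9.
Total = 14×1 + 28×14 + 22×1 + 25×9 + 2×2 + 30×7 = 867.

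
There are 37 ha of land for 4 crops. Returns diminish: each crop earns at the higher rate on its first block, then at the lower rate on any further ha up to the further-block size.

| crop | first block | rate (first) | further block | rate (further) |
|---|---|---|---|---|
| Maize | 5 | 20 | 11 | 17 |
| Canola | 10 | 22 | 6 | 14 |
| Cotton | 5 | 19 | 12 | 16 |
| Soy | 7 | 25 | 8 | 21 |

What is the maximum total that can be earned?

Treat each block as its own option and order by rate: Soy/first 25 > Canola/first 22 > Soy/second 21 > Maize/first 20 > Cotton/first 19 > Maize/second 17 > Cotton/second 16 > Canola/second 14.
Soy first at 25: fill all 7 — 30 left.
Fill Canola first block (10 at 22) — 20 left.
Fill Soy second block (8 at 21) — 12 left.
Maize/first (20): +5 — 7 left.
Cotton first at 19: fill all 5 — 2 left.
2 remain; put them into Maize second at 17.
Total = 25×7 + 22×10 + 21×8 + 20×5 + 19×5 + 17×2 = 792.

792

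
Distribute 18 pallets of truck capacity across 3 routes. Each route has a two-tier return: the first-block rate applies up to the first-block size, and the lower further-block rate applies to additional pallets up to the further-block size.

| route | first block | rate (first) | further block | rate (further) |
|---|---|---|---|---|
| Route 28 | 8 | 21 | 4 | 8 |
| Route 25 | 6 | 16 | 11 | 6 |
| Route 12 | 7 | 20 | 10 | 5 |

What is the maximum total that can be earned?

356

Treat each block as its own option and order by rate: Route 28/first 21 > Route 12/first 20 > Route 25/first 16 > Route 28/second 8 > Route 25/second 6 > Route 12/second 5.
Route 28/first (21): +8 → 10 left.
Route 12/first (20): +7 → 3 left.
Route 25/first: +3 of 6 at 16; pool empty.
Total = 21×8 + 20×7 + 16×3 = 356.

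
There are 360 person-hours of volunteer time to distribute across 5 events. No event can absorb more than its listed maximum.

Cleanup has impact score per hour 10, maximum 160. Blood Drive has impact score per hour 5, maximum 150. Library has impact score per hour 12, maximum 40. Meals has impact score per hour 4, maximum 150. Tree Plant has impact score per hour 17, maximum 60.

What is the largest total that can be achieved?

Order the events by impact score per hour: Tree Plant 17 > Library 12 > Cleanup 10 > Blood Drive 5 > Meals 4.
Give Tree Plant 60 to hit its cap of 60 ; 300 left.
Library takes 40 to reach its cap of 40 ; 260 left.
Cleanup: +160 to 160 (cap) ; 100 left.
Only 100 left; Blood Drive takes them to reach 100.
Total = 10×160 + 5×100 + 12×40 + 17×60 = 3600.

3600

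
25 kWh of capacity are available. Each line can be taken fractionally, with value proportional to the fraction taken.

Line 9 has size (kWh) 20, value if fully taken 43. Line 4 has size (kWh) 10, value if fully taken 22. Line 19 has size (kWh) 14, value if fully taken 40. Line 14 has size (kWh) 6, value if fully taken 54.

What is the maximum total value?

105

Sort by value density: Line 14 54/6≈9, Line 19 40/14≈2.86, Line 4 22/10≈2.2, Line 9 43/20≈2.15.
Line 14: take in full, 6 kWh for value 54 — 19 left.
Take all of Line 19 (14 kWh, value 40) — 5 kWh left.
Only 5 kWh remain; take 5/10 of Line 4 for value 22×5/10 = 11.
Total value = 105.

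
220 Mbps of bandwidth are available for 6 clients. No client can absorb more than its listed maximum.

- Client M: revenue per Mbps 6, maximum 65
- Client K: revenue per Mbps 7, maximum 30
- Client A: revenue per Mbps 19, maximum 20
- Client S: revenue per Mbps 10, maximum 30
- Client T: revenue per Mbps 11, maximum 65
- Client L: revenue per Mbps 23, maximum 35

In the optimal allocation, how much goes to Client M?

Rank by revenue per Mbps: Client L 23 > Client A 19 > Client T 11 > Client S 10 > Client K 7 > Client M 6.
Give Client L 35 to hit its cap of 35 — 185 left.
Client A: +20 to 20 (cap) — 165 left.
Give Client T 65 to hit its cap of 65 — 100 left.
Give Client S 30 to hit its cap of 30 — 70 left.
Client K: +30 to 30 (cap) — 40 left.
Client M has room for 65 but only 40 remain, so it gets 40.

40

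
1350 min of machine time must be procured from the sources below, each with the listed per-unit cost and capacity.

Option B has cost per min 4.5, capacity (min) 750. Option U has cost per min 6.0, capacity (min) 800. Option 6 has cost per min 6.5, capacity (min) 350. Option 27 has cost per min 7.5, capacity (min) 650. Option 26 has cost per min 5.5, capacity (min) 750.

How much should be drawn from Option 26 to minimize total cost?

Fill from the cheapest source first.
Take 750 from Option B at 4.5 ; need 600 more.
Option 26 (5.5): take the remaining 600 ; done.
Option U, Option 6, Option 27: unused.

600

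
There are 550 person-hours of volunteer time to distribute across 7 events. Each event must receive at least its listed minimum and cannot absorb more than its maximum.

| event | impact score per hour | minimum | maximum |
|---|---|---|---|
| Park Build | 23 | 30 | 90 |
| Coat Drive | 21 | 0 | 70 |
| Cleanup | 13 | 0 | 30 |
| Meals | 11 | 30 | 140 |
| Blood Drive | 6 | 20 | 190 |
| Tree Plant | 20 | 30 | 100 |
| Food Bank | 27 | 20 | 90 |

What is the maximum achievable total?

Meeting every minimum uses 30+0+0+30+20+30+20 = 130 person-hours, leaving 420.
Order the events by impact score per hour: Food Bank 27 > Park Build 23 > Coat Drive 21 > Tree Plant 20 > Cleanup 13 > Meals 11 > Blood Drive 6.
Food Bank: +70 to 90 (cap) → 350 left.
Give Park Build 60 more to hit its cap of 90 → 290 left.
Give Coat Drive 70 more to hit its cap of 70 → 220 left.
Tree Plant: +70 to 100 (cap) → 150 left.
Cleanup takes 30 more to reach its cap of 30 → 120 left.
Meals takes 110 more to reach its cap of 140 → 10 left.
Only 10 left; Blood Drive takes them to reach 30.
Total = 23×90 + 21×70 + 13×30 + 11×140 + 6×30 + 20×100 + 27×90 = 10080.

10080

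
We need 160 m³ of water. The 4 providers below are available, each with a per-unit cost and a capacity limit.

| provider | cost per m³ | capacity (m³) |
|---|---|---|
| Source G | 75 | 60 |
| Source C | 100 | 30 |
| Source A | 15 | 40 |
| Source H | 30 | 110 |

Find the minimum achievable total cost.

Cheapest first:
Source A (15): use full 40 — 120 m³ to go.
Take 110 from Source H at 30 — need 10 more.
Take 10 from Source G at 75 to finish.
Source C: unused.
Cost = 40×15 + 110×30 + 10×75 = 4650.

4650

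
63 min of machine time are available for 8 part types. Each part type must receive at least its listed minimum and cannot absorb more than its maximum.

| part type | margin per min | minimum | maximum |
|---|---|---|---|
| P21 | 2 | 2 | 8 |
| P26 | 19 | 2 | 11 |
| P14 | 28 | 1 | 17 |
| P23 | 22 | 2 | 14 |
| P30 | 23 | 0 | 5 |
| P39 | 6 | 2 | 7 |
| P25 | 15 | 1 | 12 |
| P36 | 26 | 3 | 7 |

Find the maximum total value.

1381

Meeting every minimum uses 2+2+1+2+0+2+1+3 = 13 min, leaving 50.
Highest margin per min first: P14 28 > P36 26 > P30 23 > P23 22 > P26 19 > P25 15 > P39 6 > P21 2.
P14 takes 16 more to reach its cap of 17 ; 34 left.
P36 takes 4 more to reach its cap of 7 ; 30 left.
Give P30 5 more to hit its cap of 5 ; 25 left.
P23 takes 12 more to reach its cap of 14 ; 13 left.
Give P26 9 more to hit its cap of 11 ; 4 left.
P25: +4 (room for 11) → 5. Pool exhausted.
Total = 2×2 + 19×11 + 28×17 + 22×14 + 23×5 + 6×2 + 15×5 + 26×7 = 1381.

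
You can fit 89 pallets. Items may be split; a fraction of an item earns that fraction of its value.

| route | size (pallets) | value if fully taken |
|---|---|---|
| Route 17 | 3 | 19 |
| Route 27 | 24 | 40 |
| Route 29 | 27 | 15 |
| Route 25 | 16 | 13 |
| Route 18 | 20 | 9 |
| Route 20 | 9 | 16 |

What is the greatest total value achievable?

107.5

Best value per unit of size first: Route 17 19/3≈6.33, Route 20 16/9≈1.78, Route 27 40/24≈1.67, Route 25 13/16≈0.812, Route 29 15/27≈0.556, Route 18 9/20≈0.45.
Take all of Route 17 (3 pallets, value 19) ; 86 pallets left.
All 9 pallets of Route 20 fit (value 16) ; 77 remain.
Take all of Route 27 (24 pallets, value 40) ; 53 pallets left.
Take all of Route 25 (16 pallets, value 13) ; 37 pallets left.
All 27 pallets of Route 29 fit (value 15) ; 10 remain.
10 pallets left: a 10/20 share of Route 18 gives 9×10/20 = 4.5.
Total value = 107.5.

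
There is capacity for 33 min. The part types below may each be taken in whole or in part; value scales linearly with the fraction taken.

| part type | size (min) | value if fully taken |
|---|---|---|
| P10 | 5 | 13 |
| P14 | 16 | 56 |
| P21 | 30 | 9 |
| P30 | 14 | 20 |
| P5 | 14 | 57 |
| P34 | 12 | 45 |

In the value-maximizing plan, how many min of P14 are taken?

Sort by value density: P5 57/14≈4.07, P34 45/12≈3.75, P14 56/16≈3.5, P10 13/5≈2.6, P30 20/14≈1.43, P21 9/30≈0.3.
Take all of P5 (14 min, value 57) ; 19 min left.
All 12 min of P34 fit (value 45) ; 7 remain.
7 min left: a 7/16 share of P14 gives 56×7/16 = 24.5.

7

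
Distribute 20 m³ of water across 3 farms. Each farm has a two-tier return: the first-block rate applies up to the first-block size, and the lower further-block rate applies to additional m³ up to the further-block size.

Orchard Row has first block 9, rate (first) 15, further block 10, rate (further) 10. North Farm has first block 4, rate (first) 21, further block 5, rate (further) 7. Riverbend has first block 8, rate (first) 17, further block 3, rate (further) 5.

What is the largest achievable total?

Treat each block as its own option and order by rate: North Farm/tier1 21 > Riverbend/tier1 17 > Orchard Row/tier1 15 > Orchard Row/tier2 10 > North Farm/tier2 7 > Riverbend/tier2 5.
North Farm tier1 at 21: fill all 4 ; 16 left.
Fill Riverbend tier1 block (8 at 17) ; 8 left.
Orchard Row/tier1: +8 of 9 at 15; pool empty.
Total = 21×4 + 17×8 + 15×8 = 340.

340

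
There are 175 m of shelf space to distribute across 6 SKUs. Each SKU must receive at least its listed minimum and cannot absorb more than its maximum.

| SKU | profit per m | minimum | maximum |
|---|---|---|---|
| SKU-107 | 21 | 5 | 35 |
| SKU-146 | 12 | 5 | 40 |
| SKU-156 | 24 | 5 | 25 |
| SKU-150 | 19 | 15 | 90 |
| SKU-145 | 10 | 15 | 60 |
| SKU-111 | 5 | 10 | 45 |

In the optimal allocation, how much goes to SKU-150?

85

Meeting every minimum uses 5+5+5+15+15+10 = 55 m, leaving 120.
Highest profit per m first: SKU-156 24 > SKU-107 21 > SKU-150 19 > SKU-146 12 > SKU-145 10 > SKU-111 5.
SKU-156 takes 20 more to reach its cap of 25 → 100 left.
SKU-107: +30 to 35 (cap) → 70 left.
SKU-150: +70 (room for 75) → 85. Pool exhausted.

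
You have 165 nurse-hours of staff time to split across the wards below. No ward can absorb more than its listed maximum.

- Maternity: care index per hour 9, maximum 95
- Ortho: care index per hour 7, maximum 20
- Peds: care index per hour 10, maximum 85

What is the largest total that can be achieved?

1570

Rank by care index per hour: Peds 10 > Maternity 9 > Ortho 7.
Give Peds 85 to hit its cap of 85 ; 80 left.
Only 80 left; Maternity takes them to reach 80.
Total = 9×80 + 10×85 = 1570.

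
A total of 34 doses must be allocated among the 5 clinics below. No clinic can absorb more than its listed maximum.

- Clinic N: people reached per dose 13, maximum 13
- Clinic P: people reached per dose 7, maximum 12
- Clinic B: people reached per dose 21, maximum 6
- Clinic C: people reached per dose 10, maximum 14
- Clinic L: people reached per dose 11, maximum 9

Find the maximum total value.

Rank by people reached per dose: Clinic B 21 > Clinic N 13 > Clinic L 11 > Clinic C 10 > Clinic P 7.
Clinic B: +6 to 6 (cap) → 28 left.
Give Clinic N 13 to hit its cap of 13 → 15 left.
Give Clinic L 9 to hit its cap of 9 → 6 left.
Clinic C has room for 14 but only 6 remain, so it gets 6.
Total = 13×13 + 21×6 + 10×6 + 11×9 = 454.

454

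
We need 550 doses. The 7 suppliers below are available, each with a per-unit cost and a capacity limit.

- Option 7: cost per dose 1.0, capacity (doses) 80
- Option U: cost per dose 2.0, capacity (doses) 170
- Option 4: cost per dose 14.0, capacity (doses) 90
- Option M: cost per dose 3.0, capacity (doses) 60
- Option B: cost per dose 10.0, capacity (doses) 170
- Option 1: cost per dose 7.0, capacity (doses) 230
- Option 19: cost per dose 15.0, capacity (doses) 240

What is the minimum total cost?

2310

Cheapest first:
Option 7 (1.0): use full 80 ; 470 doses to go.
Option U (2.0): use full 170 ; 300 doses to go.
Option M at 3.0: take all 60 doses ; 240 still needed.
Option 1 (7.0): use full 230 ; 10 doses to go.
Option B (10.0): take the remaining 10 ; done.
Option 4, Option 19: unused.
Cost = 80×1.0 + 170×2.0 + 60×3.0 + 230×7.0 + 10×10.0 = 2310.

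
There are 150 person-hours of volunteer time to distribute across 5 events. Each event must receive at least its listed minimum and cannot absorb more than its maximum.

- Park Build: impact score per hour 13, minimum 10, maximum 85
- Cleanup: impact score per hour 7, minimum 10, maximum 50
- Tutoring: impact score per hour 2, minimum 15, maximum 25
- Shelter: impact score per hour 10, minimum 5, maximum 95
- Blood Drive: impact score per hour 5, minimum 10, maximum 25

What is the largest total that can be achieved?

Meeting every minimum uses 10+10+15+5+10 = 50 person-hours, leaving 100.
Highest impact score per hour first: Park Build 13 > Shelter 10 > Cleanup 7 > Blood Drive 5 > Tutoring 2.
Park Build takes 75 more to reach its cap of 85 ; 25 left.
Only 25 left; Shelter takes them to reach 30.
Total = 13×85 + 7×10 + 2×15 + 10×30 + 5×10 = 1555.

1555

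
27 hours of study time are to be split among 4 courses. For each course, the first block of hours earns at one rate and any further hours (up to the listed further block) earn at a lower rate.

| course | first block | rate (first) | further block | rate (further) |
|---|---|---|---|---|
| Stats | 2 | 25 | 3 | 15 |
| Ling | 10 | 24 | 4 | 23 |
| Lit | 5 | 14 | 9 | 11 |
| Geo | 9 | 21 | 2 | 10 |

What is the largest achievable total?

Order all 8 blocks by rate: Stats/T1 25 > Ling/T1 24 > Ling/T2 23 > Geo/T1 21 > Stats/T2 15 > Lit/T1 14 > Lit/T2 11 > Geo/T2 10.
Stats T1 at 25: fill all 2 → 25 left.
Ling T1 at 24: fill all 10 → 15 left.
Ling T2 at 23: fill all 4 → 11 left.
Geo T1 at 21: fill all 9 → 2 left.
2 remain; put them into Stats T2 at 15.
Total = 25×2 + 24×10 + 23×4 + 21×9 + 15×2 = 601.

601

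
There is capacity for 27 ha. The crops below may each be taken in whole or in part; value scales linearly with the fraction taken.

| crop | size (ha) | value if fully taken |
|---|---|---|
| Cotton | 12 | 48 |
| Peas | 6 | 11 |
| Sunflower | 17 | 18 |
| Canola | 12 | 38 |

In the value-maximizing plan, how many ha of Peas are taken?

3

Best value per unit of size first: Cotton 48/12≈4, Canola 38/12≈3.17, Peas 11/6≈1.83, Sunflower 18/17≈1.06.
Take all of Cotton (12 ha, value 48) — 15 ha left.
All 12 ha of Canola fit (value 38) — 3 remain.
Only 3 ha remain; take 3/6 of Peas for value 11×3/6 = 5.5.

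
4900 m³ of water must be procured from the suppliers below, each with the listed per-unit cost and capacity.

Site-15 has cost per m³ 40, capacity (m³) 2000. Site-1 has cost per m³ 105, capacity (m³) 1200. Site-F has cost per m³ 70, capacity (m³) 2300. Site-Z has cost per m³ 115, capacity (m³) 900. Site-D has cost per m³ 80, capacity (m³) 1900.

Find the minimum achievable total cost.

289000

Cheapest first:
Site-15 at 40: take all 2000 m³ ; 2900 still needed.
Take 2300 from Site-F at 70 ; need 600 more.
Site-D at 80: take 600 of its 1900 ; requirement met.
Site-1, Site-Z: unused.
Cost = 2000×40 + 2300×70 + 600×80 = 289000.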